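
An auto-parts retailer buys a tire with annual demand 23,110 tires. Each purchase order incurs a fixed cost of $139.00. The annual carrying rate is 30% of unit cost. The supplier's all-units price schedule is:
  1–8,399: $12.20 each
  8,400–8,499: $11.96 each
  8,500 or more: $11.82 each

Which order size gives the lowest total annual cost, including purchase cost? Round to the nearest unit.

Holding cost per unit per year at price C is H = 0.30·C.
For each price level, check whether its EOQ is feasible; otherwise the best quantity at that price is the breakpoint.
EOQ at $12.20 = 1324.9 (feasible in tier 1): TC = 23,110×$12.20 + (23,110/1324.9)×139 + (1324.9/2)×0.30×$12.20 = $286,791.12.
EOQ at $11.96 = 1338.1 < 8400, so use break Q=8400: TC = 23,110×$11.96 + (23,110/8400.0)×139 + (8400.0/2)×0.30×$11.96 = $291,847.62.
EOQ at $11.82 = 1346.0 < 8500, so use break Q=8500: TC = 23,110×$11.82 + (23,110/8500.0)×139 + (8500.0/2)×0.30×$11.82 = $288,608.62.
Lowest total cost is $286,791.12 at Q = 1324.9.

Q* ≈ 1,325 tires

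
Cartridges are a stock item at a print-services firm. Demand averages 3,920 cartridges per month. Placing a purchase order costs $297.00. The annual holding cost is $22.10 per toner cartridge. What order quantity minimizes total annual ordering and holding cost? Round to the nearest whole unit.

Annual demand D = 3,920 × 12 = 47,040.
EOQ = √(2DS / H) = √(2 × 47,040 × 297 / 22.1).
= √(27,941,760 / 22.1) = √1,264,333.0317 ≈ 1124.426.

Q* ≈ 1,124 cartridges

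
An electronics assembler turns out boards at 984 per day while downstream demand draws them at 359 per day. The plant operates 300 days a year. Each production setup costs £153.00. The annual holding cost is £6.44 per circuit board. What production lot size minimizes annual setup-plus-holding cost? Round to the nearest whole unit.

Annual demand D = 359 × 300 = 107,700.
Production build-up factor (1 − d/p) = 1 − 359/984 = 0.6352.
Q* = √(2DS / (H(1 − d/p))) = √(2 × 107,700 × 153 / (6.44 × 0.6352)).
= √(32,956,200 / 4.0904) ≈ 2838.463.

Q* ≈ 2,838 boards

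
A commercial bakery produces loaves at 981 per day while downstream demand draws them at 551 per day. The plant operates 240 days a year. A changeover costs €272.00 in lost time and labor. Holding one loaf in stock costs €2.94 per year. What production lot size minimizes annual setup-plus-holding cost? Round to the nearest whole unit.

Q* ≈ 7,471 loaves

Annual demand D = 551 × 240 = 132,240.
Production build-up factor (1 − d/p) = 1 − 551/981 = 0.4383.
Q* = √(2DS / (H(1 − d/p))) = √(2 × 132,240 × 272 / (2.94 × 0.4383)).
= √(71,938,560 / 1.2887) ≈ 7471.494.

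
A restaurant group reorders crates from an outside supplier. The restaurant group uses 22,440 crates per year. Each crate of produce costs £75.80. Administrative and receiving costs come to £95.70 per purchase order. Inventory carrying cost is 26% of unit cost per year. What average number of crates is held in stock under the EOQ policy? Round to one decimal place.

Average inventory ≈ 233.4 crates

Holding cost H = 0.26 × £75.80 = £19.7080 per unit per year.
EOQ = √(2DS/H) = √(2 × 22,440 × 95.7 / 19.708) ≈ 466.83.
Average inventory = Q*/2 ≈ 466.83 / 2 = 233.416.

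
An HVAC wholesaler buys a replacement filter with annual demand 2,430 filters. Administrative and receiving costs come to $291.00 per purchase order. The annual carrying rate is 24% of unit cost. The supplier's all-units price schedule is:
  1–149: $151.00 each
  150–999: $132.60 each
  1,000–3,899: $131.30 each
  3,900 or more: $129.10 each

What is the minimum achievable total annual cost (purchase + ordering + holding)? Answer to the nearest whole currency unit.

TC* ≈ $328,927

Holding cost per unit per year at price C is H = 0.24·C.
Candidates are each tier's EOQ (if it falls in that tier) and each price-break quantity.
Tier 1 ($151.00): EOQ = 197.5 exceeds tier's upper bound 149, so this tier is dominated.
EOQ at $132.60 = 210.8 (feasible in tier 2): TC = 2,430×$132.60 + (2,430/210.8)×291 + (210.8/2)×0.24×$132.60 = $328,926.76.
EOQ at $131.30 = 211.8 < 1000, so use break Q=1000: TC = 2,430×$131.30 + (2,430/1000.0)×291 + (1000.0/2)×0.24×$131.30 = $335,522.13.
EOQ at $129.10 = 213.6 < 3900, so use break Q=3900: TC = 2,430×$129.10 + (2,430/3900.0)×291 + (3900.0/2)×0.24×$129.10 = $374,313.12.
Lowest total cost among the candidates is at Q = 210.8.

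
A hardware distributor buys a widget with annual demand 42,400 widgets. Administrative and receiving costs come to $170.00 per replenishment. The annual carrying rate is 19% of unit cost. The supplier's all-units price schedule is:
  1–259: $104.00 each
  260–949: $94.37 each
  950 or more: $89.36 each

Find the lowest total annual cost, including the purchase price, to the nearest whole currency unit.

Holding cost per unit per year at price C is H = 0.19·C.
For each price level, check whether its EOQ is feasible; otherwise the best quantity at that price is the breakpoint.
Tier 1 ($104.00): EOQ = 854.1 exceeds tier's upper bound 259, so this tier is dominated.
EOQ at $94.37 = 896.7 (feasible in tier 2): TC = 42,400×$94.37 + (42,400/896.7)×170 + (896.7/2)×0.19×$94.37 = $4,017,365.41.
EOQ at $89.36 = 921.5 < 950, so use break Q=950: TC = 42,400×$89.36 + (42,400/950.0)×170 + (950.0/2)×0.19×$89.36 = $3,804,516.11.
Lowest total cost among the candidates is at Q = 950.0.

TC* ≈ $3,804,516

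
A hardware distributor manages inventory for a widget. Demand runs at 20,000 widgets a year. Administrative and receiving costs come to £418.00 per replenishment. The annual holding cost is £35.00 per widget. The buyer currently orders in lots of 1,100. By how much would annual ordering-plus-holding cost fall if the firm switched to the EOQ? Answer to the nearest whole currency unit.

EOQ = √(2DS/H) = √(2 × 20,000 × 418 / 35) ≈ 691.17.
Cost at Q* = (D/Q*)S + (Q*/2)H = √(2DSH) ≈ £24,190.91.
Cost at Q = 1,100: (20,000/1,100)×418 + (1,100/2)×35 = £7,600.00 + £19,250.00 = £26,850.00.
Excess = £26,850.00 − £24,190.91 = £2,659.09.

Extra cost ≈ £2,659 per year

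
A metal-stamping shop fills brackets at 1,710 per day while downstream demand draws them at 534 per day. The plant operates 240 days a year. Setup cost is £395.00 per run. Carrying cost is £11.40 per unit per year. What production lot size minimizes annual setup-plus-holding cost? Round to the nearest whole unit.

Q* ≈ 3,594 brackets

Annual demand D = 534 × 240 = 128,160.
Production build-up factor (1 − d/p) = 1 − 534/1,710 = 0.6877.
Q* = √(2DS / (H(1 − d/p))) = √(2 × 128,160 × 395 / (11.4 × 0.6877)).
= √(101,246,400 / 7.84) ≈ 3593.617.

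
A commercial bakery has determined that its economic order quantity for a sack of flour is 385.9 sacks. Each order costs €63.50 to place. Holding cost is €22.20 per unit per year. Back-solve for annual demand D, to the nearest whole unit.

The basic EOQ model gives Q* = √(2DS/H); rearrange for the unknown.
From Q* = √(2DS/H): D = Q*²H / (2S) = 385.9² × 22.2 / (2 × 63.5) = 26031.477.

D ≈ 26,031 sacks per year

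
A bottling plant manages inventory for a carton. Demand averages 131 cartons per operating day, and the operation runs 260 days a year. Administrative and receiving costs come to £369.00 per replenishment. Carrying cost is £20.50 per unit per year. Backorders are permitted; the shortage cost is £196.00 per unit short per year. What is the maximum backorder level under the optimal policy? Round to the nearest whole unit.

Annual demand D = 131 × 260 = 34,060.
With planned backorders, Q* = √(2DS/H) · √((H+B)/B).
√(2DS/H) = √(2 × 34,060 × 369 / 20.5) = 1107.321.
√((H+B)/B) = √((20.5+196)/196) = 1.0510.
Q* ≈ 1163.790.
S* = Q* · H/(H+B) = 1163.790 × 20.5/216.5 ≈ 110.197.

S* ≈ 110 cartons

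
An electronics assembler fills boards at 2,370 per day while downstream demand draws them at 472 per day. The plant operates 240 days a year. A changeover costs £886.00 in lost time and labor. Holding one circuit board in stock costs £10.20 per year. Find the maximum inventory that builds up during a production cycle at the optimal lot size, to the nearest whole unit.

Annual demand D = 472 × 240 = 113,280.
Production build-up factor (1 − d/p) = 1 − 472/2,370 = 0.8008.
Q* = √(2DS / (H(1 − d/p))) = √(2 × 113,280 × 886 / (10.2 × 0.8008)).
= √(200,732,160 / 8.1686) ≈ 4957.177.
Maximum inventory = Q*(1 − d/p) = 4957.177 × 0.8008 ≈ 3969.925.

I_max ≈ 3,970 boards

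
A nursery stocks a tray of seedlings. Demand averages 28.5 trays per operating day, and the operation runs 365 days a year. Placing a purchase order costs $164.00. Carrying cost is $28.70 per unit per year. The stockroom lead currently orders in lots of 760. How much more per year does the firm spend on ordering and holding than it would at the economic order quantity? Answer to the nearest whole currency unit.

Annual demand D = 28.5 × 365 = 10,402.5.
EOQ = √(2DS/H) = √(2 × 10,402.5 × 164 / 28.7) ≈ 344.80.
Cost at Q* = (D/Q*)S + (Q*/2)H = √(2DSH) ≈ $9,895.70.
Cost at Q = 760: (10,402.5/760)×164 + (760/2)×28.7 = $2,244.75 + $10,906.00 = $13,150.75.
Excess = $13,150.75 − $9,895.70 = $3,255.05.

Extra cost ≈ $3,255 per year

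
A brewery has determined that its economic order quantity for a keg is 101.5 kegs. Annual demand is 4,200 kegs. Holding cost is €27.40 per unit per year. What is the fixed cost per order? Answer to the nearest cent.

The basic EOQ model gives Q* = √(2DS/H); rearrange for the unknown.
From Q* = √(2DS/H): S = Q*²H / (2D) = 101.5² × 27.4 / (2 × 4,200) = 33.6050.

S ≈ €33.60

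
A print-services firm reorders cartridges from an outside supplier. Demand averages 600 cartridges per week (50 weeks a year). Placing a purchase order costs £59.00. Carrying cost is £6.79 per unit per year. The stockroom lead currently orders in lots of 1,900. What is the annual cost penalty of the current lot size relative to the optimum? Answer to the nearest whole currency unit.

Extra cost ≈ £2,479 per year

Annual demand D = 600 × 50 = 30,000.
EOQ = √(2DS/H) = √(2 × 30,000 × 59 / 6.79) ≈ 722.05.
Cost at Q* = (D/Q*)S + (Q*/2)H = √(2DSH) ≈ £4,902.71.
Cost at Q = 1,900: (30,000/1,900)×59 + (1,900/2)×6.79 = £931.58 + £6,450.50 = £7,382.08.
Excess = £7,382.08 − £4,902.71 = £2,479.37.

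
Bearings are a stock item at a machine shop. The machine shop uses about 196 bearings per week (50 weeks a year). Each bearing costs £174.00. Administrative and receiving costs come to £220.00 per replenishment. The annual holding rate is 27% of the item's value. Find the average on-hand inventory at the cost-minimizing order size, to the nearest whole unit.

Average inventory ≈ 151 bearings

Annual demand D = 196 × 50 = 9,800.
Holding cost H = 0.27 × £174.00 = £46.9800 per unit per year.
Q* = √(2DS/H) = √(2 × 9,800 × 220 / 46.98) ≈ 302.96.
Average inventory = Q*/2 ≈ 302.96 / 2 = 151.479.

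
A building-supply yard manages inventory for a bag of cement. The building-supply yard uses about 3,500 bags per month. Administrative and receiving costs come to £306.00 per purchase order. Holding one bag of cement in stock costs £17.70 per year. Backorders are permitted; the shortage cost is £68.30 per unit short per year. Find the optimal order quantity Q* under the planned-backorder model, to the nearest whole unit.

Q* ≈ 1,352 bags

Annual demand D = 3,500 × 12 = 42,000.
With planned backorders, Q* = √(2DS/H) · √((H+B)/B).
√(2DS/H) = √(2 × 42,000 × 306 / 17.7) = 1205.074.
√((H+B)/B) = √((17.7+68.3)/68.3) = 1.1221.
Q* ≈ 1352.236.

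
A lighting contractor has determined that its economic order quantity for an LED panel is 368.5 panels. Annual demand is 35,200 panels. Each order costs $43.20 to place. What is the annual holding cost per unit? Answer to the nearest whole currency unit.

Squaring Q* = √(2DS/H) gives Q*² = 2DS/H.
From Q* = √(2DS/H): H = 2DS / Q*² = 2 × 35,200 × 43.2 / 368.5² = 22.3966.

H ≈ $22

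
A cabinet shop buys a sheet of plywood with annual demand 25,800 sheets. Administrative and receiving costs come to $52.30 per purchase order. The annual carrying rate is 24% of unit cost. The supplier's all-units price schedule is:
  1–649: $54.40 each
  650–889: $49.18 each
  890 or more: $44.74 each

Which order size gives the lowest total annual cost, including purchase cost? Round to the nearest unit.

Q* ≈ 890 sheets

Holding cost per unit per year at price C is H = 0.24·C.
Evaluate total cost at each tier's feasible EOQ or, if the EOQ is below the tier, at the tier's minimum quantity.
EOQ at $54.40 = 454.6 (feasible in tier 1): TC = 25,800×$54.40 + (25,800/454.6)×52.3 + (454.6/2)×0.24×$54.40 = $1,409,455.82.
EOQ at $49.18 = 478.2 < 650, so use break Q=650: TC = 25,800×$49.18 + (25,800/650.0)×52.3 + (650.0/2)×0.24×$49.18 = $1,274,755.95.
EOQ at $44.74 = 501.3 < 890, so use break Q=890: TC = 25,800×$44.74 + (25,800/890.0)×52.3 + (890.0/2)×0.24×$44.74 = $1,160,586.34.
Lowest total cost is $1,160,586.34 at Q = 890.0.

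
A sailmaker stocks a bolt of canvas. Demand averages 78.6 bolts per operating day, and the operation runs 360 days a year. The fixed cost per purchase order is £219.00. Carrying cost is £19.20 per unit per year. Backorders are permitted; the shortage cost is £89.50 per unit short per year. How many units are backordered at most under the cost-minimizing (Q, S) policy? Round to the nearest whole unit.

S* ≈ 156 bolts

Annual demand D = 78.6 × 360 = 28,296.
With planned backorders, Q* = √(2DS/H) · √((H+B)/B).
√(2DS/H) = √(2 × 28,296 × 219 / 19.2) = 803.432.
√((H+B)/B) = √((19.2+89.5)/89.5) = 1.1021.
Q* ≈ 885.426.
S* = Q* · H/(H+B) = 885.426 × 19.2/108.7 ≈ 156.395.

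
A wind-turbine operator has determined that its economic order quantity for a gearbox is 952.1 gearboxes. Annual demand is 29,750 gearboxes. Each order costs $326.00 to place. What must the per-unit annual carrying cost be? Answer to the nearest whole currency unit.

H ≈ $21

Invert the EOQ relation Q*² = 2DS/H.
From Q* = √(2DS/H): H = 2DS / Q*² = 2 × 29,750 × 326 / 952.1² = 21.3978.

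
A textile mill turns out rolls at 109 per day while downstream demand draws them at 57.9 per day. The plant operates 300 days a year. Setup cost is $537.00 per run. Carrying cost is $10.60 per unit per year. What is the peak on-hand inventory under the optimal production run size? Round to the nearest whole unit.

Annual demand D = 57.9 × 300 = 17,370.
Production build-up factor (1 − d/p) = 1 − 57.9/109 = 0.4688.
Q* = √(2DS / (H(1 − d/p))) = √(2 × 17,370 × 537 / (10.6 × 0.4688)).
= √(18,655,380 / 4.9694) ≈ 1937.546.
Maximum inventory = Q*(1 − d/p) = 1937.546 × 0.4688 ≈ 908.336.

I_max ≈ 908 rolls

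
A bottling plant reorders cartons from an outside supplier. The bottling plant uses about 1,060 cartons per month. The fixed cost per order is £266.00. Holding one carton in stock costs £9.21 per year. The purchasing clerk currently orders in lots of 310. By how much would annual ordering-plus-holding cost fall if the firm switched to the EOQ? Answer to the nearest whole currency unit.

Annual demand D = 1,060 × 12 = 12,720.
EOQ = √(2DS/H) = √(2 × 12,720 × 266 / 9.21) ≈ 857.18.
Cost at Q* = (D/Q*)S + (Q*/2)H = √(2DSH) ≈ £7,894.58.
Cost at Q = 310: (12,720/310)×266 + (310/2)×9.21 = £10,914.58 + £1,427.55 = £12,342.13.
Excess = £12,342.13 − £7,894.58 = £4,447.55.

Extra cost ≈ £4,448 per year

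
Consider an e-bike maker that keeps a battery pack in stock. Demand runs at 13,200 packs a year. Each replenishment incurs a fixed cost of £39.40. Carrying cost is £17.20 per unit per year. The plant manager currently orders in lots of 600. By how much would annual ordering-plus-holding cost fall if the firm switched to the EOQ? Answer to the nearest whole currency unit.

Extra cost ≈ £1,797 per year

EOQ = √(2DS/H) = √(2 × 13,200 × 39.4 / 17.2) ≈ 245.92.
Cost at Q* = (D/Q*)S + (Q*/2)H = √(2DSH) ≈ £4,229.75.
Cost at Q = 600: (13,200/600)×39.4 + (600/2)×17.2 = £866.80 + £5,160.00 = £6,026.80.
Excess = £6,026.80 − £4,229.75 = £1,797.05.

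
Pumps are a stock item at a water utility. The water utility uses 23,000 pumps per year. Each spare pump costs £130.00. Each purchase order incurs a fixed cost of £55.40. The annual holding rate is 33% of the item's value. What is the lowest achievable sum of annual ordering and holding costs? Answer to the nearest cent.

Holding cost H = 0.33 × £130.00 = £42.9000 per unit per year.
EOQ = √(2DS/H) = √(2 × 23,000 × 55.4 / 42.9) ≈ 243.73.
At Q*, ordering cost (D/Q*)S equals holding cost (Q*/2)H, each = √(DSH/2).
Minimum total = √(2DSH) = √(2 × 23,000 × 55.4 × 42.9) ≈ 10455.925.

TC* ≈ £10,455.92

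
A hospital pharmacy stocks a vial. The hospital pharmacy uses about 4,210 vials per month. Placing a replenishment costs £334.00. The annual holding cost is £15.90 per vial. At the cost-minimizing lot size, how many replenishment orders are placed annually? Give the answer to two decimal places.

N ≈ 34.68 orders per year

Annual demand D = 4,210 × 12 = 50,520.
Q* = √(2DS/H) = √(2 × 50,520 × 334 / 15.9) ≈ 1456.87.
Orders per year = D / Q* = 50,520 / 1456.87 ≈ 34.677.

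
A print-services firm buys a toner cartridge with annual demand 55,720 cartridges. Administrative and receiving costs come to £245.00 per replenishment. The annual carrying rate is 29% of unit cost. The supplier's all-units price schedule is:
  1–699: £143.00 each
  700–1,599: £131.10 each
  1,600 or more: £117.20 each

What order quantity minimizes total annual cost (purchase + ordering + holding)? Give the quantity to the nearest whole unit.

Q* ≈ 1,600 cartridges

Holding cost per unit per year at price C is H = 0.29·C.
For each price level, check whether its EOQ is feasible; otherwise the best quantity at that price is the breakpoint.
Tier 1 (£143.00): EOQ = 811.4 exceeds tier's upper bound 699, so this tier is dominated.
EOQ at £131.10 = 847.4 (feasible in tier 2): TC = 55,720×£131.10 + (55,720/847.4)×245 + (847.4/2)×0.29×£131.10 = £7,337,110.40.
EOQ at £117.20 = 896.3 < 1600, so use break Q=1600: TC = 55,720×£117.20 + (55,720/1600.0)×245 + (1600.0/2)×0.29×£117.20 = £6,566,106.53.
Lowest total cost is £6,566,106.53 at Q = 1600.0.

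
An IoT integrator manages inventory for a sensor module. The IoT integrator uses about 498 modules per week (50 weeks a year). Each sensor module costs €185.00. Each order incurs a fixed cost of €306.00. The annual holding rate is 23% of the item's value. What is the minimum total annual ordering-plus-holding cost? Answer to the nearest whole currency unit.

Annual demand D = 498 × 50 = 24,900.
Holding cost H = 0.23 × €185.00 = €42.5500 per unit per year.
EOQ = √(2DS/H) = √(2 × 24,900 × 306 / 42.55) ≈ 598.45.
At Q*, ordering cost (D/Q*)S equals holding cost (Q*/2)H, each = √(DSH/2).
Minimum total = √(2DSH) = √(2 × 24,900 × 306 × 42.55) ≈ 25463.914.

TC* ≈ €25,464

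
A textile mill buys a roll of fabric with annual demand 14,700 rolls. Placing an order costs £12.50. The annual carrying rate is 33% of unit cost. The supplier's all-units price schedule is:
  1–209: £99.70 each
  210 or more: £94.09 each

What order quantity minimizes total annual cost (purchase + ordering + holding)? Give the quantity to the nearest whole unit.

Q* ≈ 210 rolls

Holding cost per unit per year at price C is H = 0.33·C.
Evaluate total cost at each tier's feasible EOQ or, if the EOQ is below the tier, at the tier's minimum quantity.
EOQ at £99.70 = 105.7 (feasible in tier 1): TC = 14,700×£99.70 + (14,700/105.7)×12.5 + (105.7/2)×0.33×£99.70 = £1,469,067.23.
EOQ at £94.09 = 108.8 < 210, so use break Q=210: TC = 14,700×£94.09 + (14,700/210.0)×12.5 + (210.0/2)×0.33×£94.09 = £1,387,258.22.
Lowest total cost is £1,387,258.22 at Q = 210.0.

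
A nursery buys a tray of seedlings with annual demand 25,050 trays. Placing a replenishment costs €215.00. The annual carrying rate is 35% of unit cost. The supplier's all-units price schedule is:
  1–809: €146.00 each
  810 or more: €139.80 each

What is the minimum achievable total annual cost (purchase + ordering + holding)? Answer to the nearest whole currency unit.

TC* ≈ €3,528,456

Holding cost per unit per year at price C is H = 0.35·C.
For each price level, check whether its EOQ is feasible; otherwise the best quantity at that price is the breakpoint.
EOQ at €146.00 = 459.1 (feasible in tier 1): TC = 25,050×€146.00 + (25,050/459.1)×215 + (459.1/2)×0.35×€146.00 = €3,680,761.11.
EOQ at €139.80 = 469.2 < 810, so use break Q=810: TC = 25,050×€139.80 + (25,050/810.0)×215 + (810.0/2)×0.35×€139.80 = €3,528,455.72.
Lowest total cost among the candidates is at Q = 810.0.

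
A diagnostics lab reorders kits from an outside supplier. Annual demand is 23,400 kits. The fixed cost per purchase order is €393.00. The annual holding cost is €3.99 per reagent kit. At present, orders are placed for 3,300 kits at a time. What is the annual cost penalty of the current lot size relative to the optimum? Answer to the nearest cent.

EOQ = √(2DS/H) = √(2 × 23,400 × 393 / 3.99) ≈ 2147.00.
Cost at Q* = (D/Q*)S + (Q*/2)H = √(2DSH) ≈ €8,566.54.
Cost at Q = 3,300: (23,400/3,300)×393 + (3,300/2)×3.99 = €2,786.73 + €6,583.50 = €9,370.23.
Excess = €9,370.23 − €8,566.54 = €803.68.

Extra cost ≈ €803.68 per year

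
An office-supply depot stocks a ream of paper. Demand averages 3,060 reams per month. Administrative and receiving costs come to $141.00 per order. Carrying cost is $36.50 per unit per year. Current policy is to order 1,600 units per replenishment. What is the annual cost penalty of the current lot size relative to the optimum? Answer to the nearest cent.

Annual demand D = 3,060 × 12 = 36,720.
EOQ = √(2DS/H) = √(2 × 36,720 × 141 / 36.5) ≈ 532.63.
Cost at Q* = (D/Q*)S + (Q*/2)H = √(2DSH) ≈ $19,441.17.
Cost at Q = 1,600: (36,720/1,600)×141 + (1,600/2)×36.5 = $3,235.95 + $29,200.00 = $32,435.95.
Excess = $32,435.95 − $19,441.17 = $12,994.78.

Extra cost ≈ $12,994.78 per year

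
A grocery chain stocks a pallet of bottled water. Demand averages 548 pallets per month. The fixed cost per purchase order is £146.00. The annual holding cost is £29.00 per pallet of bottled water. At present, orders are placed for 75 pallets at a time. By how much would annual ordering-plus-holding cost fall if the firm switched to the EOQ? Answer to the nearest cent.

Annual demand D = 548 × 12 = 6,576.
EOQ = √(2DS/H) = √(2 × 6,576 × 146 / 29) ≈ 257.32.
Cost at Q* = (D/Q*)S + (Q*/2)H = √(2DSH) ≈ £7,462.28.
Cost at Q = 75: (6,576/75)×146 + (75/2)×29 = £12,801.28 + £1,087.50 = £13,888.78.
Excess = £13,888.78 − £7,462.28 = £6,426.50.

Extra cost ≈ £6,426.50 per year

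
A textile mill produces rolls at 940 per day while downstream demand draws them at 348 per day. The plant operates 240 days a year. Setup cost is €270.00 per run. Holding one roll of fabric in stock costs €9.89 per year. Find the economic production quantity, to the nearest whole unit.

Q* ≈ 2,691 rolls

Annual demand D = 348 × 240 = 83,520.
Production build-up factor (1 − d/p) = 1 − 348/940 = 0.6298.
Q* = √(2DS / (H(1 − d/p))) = √(2 × 83,520 × 270 / (9.89 × 0.6298)).
= √(45,100,800 / 6.2286) ≈ 2690.897.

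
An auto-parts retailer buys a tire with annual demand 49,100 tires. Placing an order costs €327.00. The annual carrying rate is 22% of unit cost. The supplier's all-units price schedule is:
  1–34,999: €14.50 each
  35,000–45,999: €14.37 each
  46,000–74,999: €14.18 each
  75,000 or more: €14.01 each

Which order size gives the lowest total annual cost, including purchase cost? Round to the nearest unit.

Holding cost per unit per year at price C is H = 0.22·C.
Evaluate total cost at each tier's feasible EOQ or, if the EOQ is below the tier, at the tier's minimum quantity.
EOQ at €14.50 = 3172.7 (feasible in tier 1): TC = 49,100×€14.50 + (49,100/3172.7)×327 + (3172.7/2)×0.22×€14.50 = €722,071.04.
EOQ at €14.37 = 3187.1 < 35000, so use break Q=35000: TC = 49,100×€14.37 + (49,100/35000.0)×327 + (35000.0/2)×0.22×€14.37 = €761,350.23.
EOQ at €14.18 = 3208.3 < 46000, so use break Q=46000: TC = 49,100×€14.18 + (49,100/46000.0)×327 + (46000.0/2)×0.22×€14.18 = €768,337.84.
EOQ at €14.01 = 3227.7 < 75000, so use break Q=75000: TC = 49,100×€14.01 + (49,100/75000.0)×327 + (75000.0/2)×0.22×€14.01 = €803,687.58.
Lowest total cost is €722,071.04 at Q = 3172.7.

Q* ≈ 3,173 tires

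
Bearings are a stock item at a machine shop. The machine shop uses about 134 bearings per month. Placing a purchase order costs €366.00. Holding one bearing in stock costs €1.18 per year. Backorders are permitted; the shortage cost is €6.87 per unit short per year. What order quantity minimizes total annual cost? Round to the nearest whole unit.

Q* ≈ 1,081 bearings

Annual demand D = 134 × 12 = 1,608.
With planned backorders, Q* = √(2DS/H) · √((H+B)/B).
√(2DS/H) = √(2 × 1,608 × 366 / 1.18) = 998.752.
√((H+B)/B) = √((1.18+6.87)/6.87) = 1.0825.
Q* ≈ 1081.128.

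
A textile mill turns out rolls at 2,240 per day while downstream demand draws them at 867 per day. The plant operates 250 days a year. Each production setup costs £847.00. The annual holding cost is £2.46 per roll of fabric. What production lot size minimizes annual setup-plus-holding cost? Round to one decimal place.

Q* ≈ 15,604.8 rolls

Annual demand D = 867 × 250 = 216,750.
Production build-up factor (1 − d/p) = 1 − 867/2,240 = 0.6129.
Q* = √(2DS / (H(1 − d/p))) = √(2 × 216,750 × 847 / (2.46 × 0.6129)).
= √(367,174,500 / 1.5078) ≈ 15604.773.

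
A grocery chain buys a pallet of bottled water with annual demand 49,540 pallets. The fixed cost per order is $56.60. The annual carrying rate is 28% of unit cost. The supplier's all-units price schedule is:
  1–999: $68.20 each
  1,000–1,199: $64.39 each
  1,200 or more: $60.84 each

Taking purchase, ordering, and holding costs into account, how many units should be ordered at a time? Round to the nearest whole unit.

Holding cost per unit per year at price C is H = 0.28·C.
For each price level, check whether its EOQ is feasible; otherwise the best quantity at that price is the breakpoint.
EOQ at $68.20 = 541.9 (feasible in tier 1): TC = 49,540×$68.20 + (49,540/541.9)×56.6 + (541.9/2)×0.28×$68.20 = $3,388,976.38.
EOQ at $64.39 = 557.7 < 1000, so use break Q=1000: TC = 49,540×$64.39 + (49,540/1000.0)×56.6 + (1000.0/2)×0.28×$64.39 = $3,201,699.16.
EOQ at $60.84 = 573.8 < 1200, so use break Q=1200: TC = 49,540×$60.84 + (49,540/1200.0)×56.6 + (1200.0/2)×0.28×$60.84 = $3,026,571.36.
Lowest total cost is $3,026,571.36 at Q = 1200.0.

Q* ≈ 1,200 pallets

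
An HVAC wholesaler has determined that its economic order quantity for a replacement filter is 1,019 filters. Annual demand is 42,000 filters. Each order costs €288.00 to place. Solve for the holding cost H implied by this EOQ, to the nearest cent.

Squaring Q* = √(2DS/H) gives Q*² = 2DS/H.
From Q* = √(2DS/H): H = 2DS / Q*² = 2 × 42,000 × 288 / 1,019² = 23.2983.

H ≈ €23.30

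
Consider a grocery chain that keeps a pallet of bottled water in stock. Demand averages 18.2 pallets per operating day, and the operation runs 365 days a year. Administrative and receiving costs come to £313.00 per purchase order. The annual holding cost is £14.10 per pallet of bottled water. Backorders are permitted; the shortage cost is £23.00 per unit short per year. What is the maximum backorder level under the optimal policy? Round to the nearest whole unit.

Annual demand D = 18.2 × 365 = 6,643.
With planned backorders, Q* = √(2DS/H) · √((H+B)/B).
√(2DS/H) = √(2 × 6,643 × 313 / 14.1) = 543.075.
√((H+B)/B) = √((14.1+23)/23) = 1.2701.
Q* ≈ 689.736.
S* = Q* · H/(H+B) = 689.736 × 14.1/37.1 ≈ 262.137.

S* ≈ 262 pallets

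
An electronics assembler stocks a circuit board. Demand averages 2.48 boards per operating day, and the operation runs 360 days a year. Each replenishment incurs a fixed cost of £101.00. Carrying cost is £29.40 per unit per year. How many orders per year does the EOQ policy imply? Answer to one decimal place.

N ≈ 11.4 orders per year

Annual demand D = 2.48 × 360 = 892.8.
Q* = √(2DS/H) = √(2 × 892.8 × 101 / 29.4) ≈ 78.32.
Orders per year = D / Q* = 892.8 / 78.32 ≈ 11.399.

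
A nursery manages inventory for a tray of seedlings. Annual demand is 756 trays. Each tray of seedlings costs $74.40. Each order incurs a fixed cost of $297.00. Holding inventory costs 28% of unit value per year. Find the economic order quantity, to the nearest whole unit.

Holding cost H = 0.28 × $74.40 = $20.8320 per unit per year.
EOQ = √(2DS / H) = √(2 × 756 × 297 / 20.832).
= √(449,064 / 20.832) = √21,556.4516 ≈ 146.821.

Q* ≈ 147 trays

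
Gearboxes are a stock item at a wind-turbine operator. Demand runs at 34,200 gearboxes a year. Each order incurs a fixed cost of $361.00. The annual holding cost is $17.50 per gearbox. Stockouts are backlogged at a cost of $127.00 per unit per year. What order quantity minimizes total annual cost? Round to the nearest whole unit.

With planned backorders, Q* = √(2DS/H) · √((H+B)/B).
√(2DS/H) = √(2 × 34,200 × 361 / 17.5) = 1187.853.
√((H+B)/B) = √((17.5+127)/127) = 1.0667.
Q* ≈ 1267.053.

Q* ≈ 1,267 gearboxes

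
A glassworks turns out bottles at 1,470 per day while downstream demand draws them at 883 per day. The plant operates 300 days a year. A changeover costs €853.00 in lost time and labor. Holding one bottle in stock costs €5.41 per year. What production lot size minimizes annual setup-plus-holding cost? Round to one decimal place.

Annual demand D = 883 × 300 = 264,900.
Production build-up factor (1 − d/p) = 1 − 883/1,470 = 0.3993.
Q* = √(2DS / (H(1 − d/p))) = √(2 × 264,900 × 853 / (5.41 × 0.3993)).
= √(451,919,400 / 2.1603) ≈ 14463.436.

Q* ≈ 14,463.4 bottles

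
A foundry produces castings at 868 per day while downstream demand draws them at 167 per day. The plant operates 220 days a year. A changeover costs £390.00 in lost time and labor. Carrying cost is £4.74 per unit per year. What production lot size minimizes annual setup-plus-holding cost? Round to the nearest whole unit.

Annual demand D = 167 × 220 = 36,740.
Production build-up factor (1 − d/p) = 1 − 167/868 = 0.8076.
Q* = √(2DS / (H(1 − d/p))) = √(2 × 36,740 × 390 / (4.74 × 0.8076)).
= √(28,657,200 / 3.828) ≈ 2736.079.

Q* ≈ 2,736 castings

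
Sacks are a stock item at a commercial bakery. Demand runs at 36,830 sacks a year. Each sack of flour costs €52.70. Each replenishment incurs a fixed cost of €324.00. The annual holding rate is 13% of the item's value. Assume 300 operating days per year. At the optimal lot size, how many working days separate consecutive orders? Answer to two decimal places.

T ≈ 15.20 days

Holding cost H = 0.13 × €52.70 = €6.8510 per unit per year.
EOQ = √(2DS/H) = √(2 × 36,830 × 324 / 6.851) ≈ 1866.43.
Cycle time = Q*/D × 300 = 1866.43 / 36,830 × 300 ≈ 15.203 days.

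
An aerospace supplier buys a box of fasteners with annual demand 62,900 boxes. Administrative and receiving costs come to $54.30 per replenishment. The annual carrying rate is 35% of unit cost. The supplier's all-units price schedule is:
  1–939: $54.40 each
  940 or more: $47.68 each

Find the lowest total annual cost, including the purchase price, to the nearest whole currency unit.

Holding cost per unit per year at price C is H = 0.35·C.
Candidates are each tier's EOQ (if it falls in that tier) and each price-break quantity.
EOQ at $54.40 = 599.0 (feasible in tier 1): TC = 62,900×$54.40 + (62,900/599.0)×54.3 + (599.0/2)×0.35×$54.40 = $3,433,164.43.
EOQ at $47.68 = 639.8 < 940, so use break Q=940: TC = 62,900×$47.68 + (62,900/940.0)×54.3 + (940.0/2)×0.35×$47.68 = $3,010,548.84.
Lowest total cost among the candidates is at Q = 940.0.

TC* ≈ $3,010,549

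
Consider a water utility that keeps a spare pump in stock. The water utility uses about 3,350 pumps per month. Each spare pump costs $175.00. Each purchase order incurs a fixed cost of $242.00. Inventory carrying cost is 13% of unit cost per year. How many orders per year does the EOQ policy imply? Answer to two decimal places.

N ≈ 43.47 orders per year

Annual demand D = 3,350 × 12 = 40,200.
Holding cost H = 0.13 × $175.00 = $22.7500 per unit per year.
EOQ = √(2DS/H) = √(2 × 40,200 × 242 / 22.75) ≈ 924.79.
Orders per year = D / Q* = 40,200 / 924.79 ≈ 43.469.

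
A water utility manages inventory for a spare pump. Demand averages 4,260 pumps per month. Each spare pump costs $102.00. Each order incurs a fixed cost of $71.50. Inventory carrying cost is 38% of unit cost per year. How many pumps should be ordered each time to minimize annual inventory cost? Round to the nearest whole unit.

Q* ≈ 434 pumps

Annual demand D = 4,260 × 12 = 51,120.
Holding cost H = 0.38 × $102.00 = $38.7600 per unit per year.
EOQ = √(2DS / H) = √(2 × 51,120 × 71.5 / 38.76).
= √(7,310,160 / 38.76) = √188,600.6192 ≈ 434.282.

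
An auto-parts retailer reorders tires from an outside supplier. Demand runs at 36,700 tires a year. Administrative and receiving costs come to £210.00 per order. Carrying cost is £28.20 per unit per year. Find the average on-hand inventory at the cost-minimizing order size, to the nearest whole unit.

Q* = √(2DS/H) = √(2 × 36,700 × 210 / 28.2) ≈ 739.32.
Average inventory = Q*/2 ≈ 739.32 / 2 = 369.661.

Average inventory ≈ 370 tires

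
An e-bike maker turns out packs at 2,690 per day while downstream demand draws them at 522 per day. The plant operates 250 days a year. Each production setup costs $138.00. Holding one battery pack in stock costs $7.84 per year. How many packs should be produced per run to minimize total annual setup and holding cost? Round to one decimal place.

Annual demand D = 522 × 250 = 130,500.
Production build-up factor (1 − d/p) = 1 − 522/2,690 = 0.8059.
Q* = √(2DS / (H(1 − d/p))) = √(2 × 130,500 × 138 / (7.84 × 0.8059)).
= √(36,018,000 / 6.3186) ≈ 2387.527.

Q* ≈ 2,387.5 packs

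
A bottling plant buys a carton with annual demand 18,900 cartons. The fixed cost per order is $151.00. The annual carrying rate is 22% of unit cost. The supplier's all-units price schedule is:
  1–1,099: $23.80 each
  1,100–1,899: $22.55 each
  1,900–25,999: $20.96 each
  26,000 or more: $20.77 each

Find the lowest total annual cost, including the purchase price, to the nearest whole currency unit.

TC* ≈ $402,027

Holding cost per unit per year at price C is H = 0.22·C.
Candidates are each tier's EOQ (if it falls in that tier) and each price-break quantity.
EOQ at $23.80 = 1044.1 (feasible in tier 1): TC = 18,900×$23.80 + (18,900/1044.1)×151 + (1044.1/2)×0.22×$23.80 = $455,286.81.
EOQ at $22.55 = 1072.6 < 1100, so use break Q=1100: TC = 18,900×$22.55 + (18,900/1100.0)×151 + (1100.0/2)×0.22×$22.55 = $431,518.00.
EOQ at $20.96 = 1112.6 < 1900, so use break Q=1900: TC = 18,900×$20.96 + (18,900/1900.0)×151 + (1900.0/2)×0.22×$20.96 = $402,026.69.
EOQ at $20.77 = 1117.6 < 26000, so use break Q=26000: TC = 18,900×$20.77 + (18,900/26000.0)×151 + (26000.0/2)×0.22×$20.77 = $452,064.97.
Lowest total cost among the candidates is at Q = 1900.0.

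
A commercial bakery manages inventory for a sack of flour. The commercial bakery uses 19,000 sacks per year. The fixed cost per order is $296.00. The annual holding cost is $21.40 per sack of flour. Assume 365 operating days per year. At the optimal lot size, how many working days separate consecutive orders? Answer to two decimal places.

EOQ = √(2DS/H) = √(2 × 19,000 × 296 / 21.4) ≈ 724.99.
Cycle time = Q*/D × 365 = 724.99 / 19,000 × 365 ≈ 13.927 days.

T ≈ 13.93 days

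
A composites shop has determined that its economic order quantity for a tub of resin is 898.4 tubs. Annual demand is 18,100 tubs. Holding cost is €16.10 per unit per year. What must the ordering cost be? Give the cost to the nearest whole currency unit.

S ≈ €359

Invert the EOQ relation Q*² = 2DS/H.
From Q* = √(2DS/H): S = Q*²H / (2D) = 898.4² × 16.1 / (2 × 18,100) = 358.9689.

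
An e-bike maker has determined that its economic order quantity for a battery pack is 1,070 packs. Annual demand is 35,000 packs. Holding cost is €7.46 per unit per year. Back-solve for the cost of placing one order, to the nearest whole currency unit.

S ≈ €122

The basic EOQ model gives Q* = √(2DS/H); rearrange for the unknown.
From Q* = √(2DS/H): S = Q*²H / (2D) = 1,070² × 7.46 / (2 × 35,000) = 122.0136.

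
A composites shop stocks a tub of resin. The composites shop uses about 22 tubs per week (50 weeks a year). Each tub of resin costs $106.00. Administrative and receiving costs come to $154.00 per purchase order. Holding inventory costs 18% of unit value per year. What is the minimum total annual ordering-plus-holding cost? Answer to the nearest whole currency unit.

TC* ≈ $2,542

Annual demand D = 22 × 50 = 1,100.
Holding cost H = 0.18 × $106.00 = $19.0800 per unit per year.
Q* = √(2DS/H) = √(2 × 1,100 × 154 / 19.08) ≈ 133.25.
At Q*, ordering cost (D/Q*)S equals holding cost (Q*/2)H, each = √(DSH/2).
Minimum total = √(2DSH) = √(2 × 1,100 × 154 × 19.08) ≈ 2542.500.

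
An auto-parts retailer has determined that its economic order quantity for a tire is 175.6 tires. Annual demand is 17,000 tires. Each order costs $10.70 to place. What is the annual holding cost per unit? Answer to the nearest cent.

Invert the EOQ relation Q*² = 2DS/H.
From Q* = √(2DS/H): H = 2DS / Q*² = 2 × 17,000 × 10.7 / 175.6² = 11.7981.

H ≈ $11.80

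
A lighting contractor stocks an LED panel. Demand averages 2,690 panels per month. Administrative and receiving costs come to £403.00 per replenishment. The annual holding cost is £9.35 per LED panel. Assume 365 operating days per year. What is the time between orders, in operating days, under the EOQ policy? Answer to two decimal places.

T ≈ 18.86 days

Annual demand D = 2,690 × 12 = 32,280.
EOQ = √(2DS/H) = √(2 × 32,280 × 403 / 9.35) ≈ 1668.12.
Cycle time = Q*/D × 365 = 1668.12 / 32,280 × 365 ≈ 18.862 days.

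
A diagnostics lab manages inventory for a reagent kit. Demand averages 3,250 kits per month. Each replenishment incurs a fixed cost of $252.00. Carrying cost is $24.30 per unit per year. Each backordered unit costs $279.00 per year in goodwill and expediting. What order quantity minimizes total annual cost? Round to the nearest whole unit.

Q* ≈ 938 kits

Annual demand D = 3,250 × 12 = 39,000.
With planned backorders, Q* = √(2DS/H) · √((H+B)/B).
√(2DS/H) = √(2 × 39,000 × 252 / 24.3) = 899.383.
√((H+B)/B) = √((24.3+279)/279) = 1.0426.
Q* ≈ 937.732.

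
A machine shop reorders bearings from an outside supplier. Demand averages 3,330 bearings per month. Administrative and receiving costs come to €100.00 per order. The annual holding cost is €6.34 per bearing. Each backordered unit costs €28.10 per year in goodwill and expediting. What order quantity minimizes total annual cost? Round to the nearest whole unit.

Q* ≈ 1,243 bearings

Annual demand D = 3,330 × 12 = 39,960.
With planned backorders, Q* = √(2DS/H) · √((H+B)/B).
√(2DS/H) = √(2 × 39,960 × 100 / 6.34) = 1122.750.
√((H+B)/B) = √((6.34+28.1)/28.1) = 1.1071.
Q* ≈ 1242.972.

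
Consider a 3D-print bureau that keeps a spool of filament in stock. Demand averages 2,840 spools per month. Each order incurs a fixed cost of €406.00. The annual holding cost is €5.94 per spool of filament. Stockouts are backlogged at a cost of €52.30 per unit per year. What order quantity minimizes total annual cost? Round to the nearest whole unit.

Q* ≈ 2,278 spools

Annual demand D = 2,840 × 12 = 34,080.
With planned backorders, Q* = √(2DS/H) · √((H+B)/B).
√(2DS/H) = √(2 × 34,080 × 406 / 5.94) = 2158.413.
√((H+B)/B) = √((5.94+52.3)/52.3) = 1.0553.
Q* ≈ 2277.689.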